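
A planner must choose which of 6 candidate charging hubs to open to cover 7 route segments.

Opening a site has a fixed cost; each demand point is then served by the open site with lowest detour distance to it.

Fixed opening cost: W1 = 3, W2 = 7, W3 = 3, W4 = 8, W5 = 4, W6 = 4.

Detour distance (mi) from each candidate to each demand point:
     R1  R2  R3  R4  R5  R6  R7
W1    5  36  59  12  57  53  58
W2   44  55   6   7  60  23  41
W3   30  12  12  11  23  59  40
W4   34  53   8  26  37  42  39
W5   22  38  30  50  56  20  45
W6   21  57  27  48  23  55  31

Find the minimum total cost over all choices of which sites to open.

124

Open {W1, W2, W3, W6}: assign each demand point to its cheapest open site.
  R1→W1 5, R2→W3 12, R3→W2 6, R4→W2 7, R5→W3 23, R6→W2 23, R7→W6 31
  detour distance 107, fixed 17 → total 124.
Compare {W1, W2, W3, W5, W6}: detour distance 104 + fixed 21 = 125.
Compare {W1, W3, W5, W6}: detour distance 114 + fixed 14 = 128.
Compare {W1, W2, W3}: detour distance 116 + fixed 13 = 129.
All other subsets cost ≥ 125. Minimum total cost: 124.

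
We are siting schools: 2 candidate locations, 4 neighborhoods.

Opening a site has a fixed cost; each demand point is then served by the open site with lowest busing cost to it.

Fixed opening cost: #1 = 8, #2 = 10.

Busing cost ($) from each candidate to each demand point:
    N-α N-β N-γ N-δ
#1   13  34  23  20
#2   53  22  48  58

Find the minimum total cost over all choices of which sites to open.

Open {#1, #2}: assign each demand point to its cheapest open site.
  N-α→#1 13, N-β→#2 22, N-γ→#1 23, N-δ→#1 20
  busing cost 78, fixed 18 → total 96.
Compare {#1}: busing cost 90 + fixed 8 = 98.
Compare {#2}: busing cost 181 + fixed 10 = 191.

96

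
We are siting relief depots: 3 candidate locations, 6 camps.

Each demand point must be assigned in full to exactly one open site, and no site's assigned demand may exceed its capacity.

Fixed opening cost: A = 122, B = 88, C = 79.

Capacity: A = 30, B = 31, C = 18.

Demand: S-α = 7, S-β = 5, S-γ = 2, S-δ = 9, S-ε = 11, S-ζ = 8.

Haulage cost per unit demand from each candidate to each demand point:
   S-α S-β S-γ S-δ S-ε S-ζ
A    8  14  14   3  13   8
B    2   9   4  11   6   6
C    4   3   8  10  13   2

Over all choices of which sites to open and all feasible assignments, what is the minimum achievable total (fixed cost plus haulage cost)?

Open {B, C}; cheapest assignment that respects the capacities:
  B (cap 31, load 29): S-α, S-γ, S-δ, S-ε — cost 7×2 + 2×4 + 9×11 + 11×6 = 187
  C (cap 18, load 13): S-β, S-ζ — cost 5×3 + 8×2 = 31
  Shipping 218, fixed 167 → total 385.
  Any other capacity-feasible assignment to {B, C} ships for at least 218.
Compare {A, B}: its best feasible assignment gives total 434.
Compare {A, B, C}: its best feasible assignment gives total 435.
Every other set of open sites that can feasibly serve all demand totals ≥ 434 even under its best assignment. Minimum: 385.

385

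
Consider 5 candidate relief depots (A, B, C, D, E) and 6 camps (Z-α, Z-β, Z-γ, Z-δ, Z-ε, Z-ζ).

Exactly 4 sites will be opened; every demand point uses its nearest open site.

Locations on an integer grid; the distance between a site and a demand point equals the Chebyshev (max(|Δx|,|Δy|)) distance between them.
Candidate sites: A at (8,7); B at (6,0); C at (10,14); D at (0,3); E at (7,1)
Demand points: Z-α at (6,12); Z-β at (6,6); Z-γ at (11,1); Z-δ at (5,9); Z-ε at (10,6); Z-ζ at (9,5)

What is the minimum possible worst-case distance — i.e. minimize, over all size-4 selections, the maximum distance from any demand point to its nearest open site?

Open {A, B, C, E}.
  Farthest demand point is Z-α at distance 4 (to C); all others are ≤ 4.
With {A, C, D, E} the worst case is 4.
With {A, B, C, D} the worst case is 5.
No size-4 selection achieves below 4.

4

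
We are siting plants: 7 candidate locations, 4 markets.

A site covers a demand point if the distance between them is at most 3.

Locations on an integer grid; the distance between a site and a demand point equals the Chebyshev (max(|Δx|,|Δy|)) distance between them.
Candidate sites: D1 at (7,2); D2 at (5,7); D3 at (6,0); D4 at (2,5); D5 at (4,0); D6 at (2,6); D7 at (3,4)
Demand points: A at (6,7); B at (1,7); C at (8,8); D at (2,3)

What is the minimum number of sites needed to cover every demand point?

2

Coverage sets (demand points within 3 of each site):
  D1: {}
  D2: {A, C}
  D3: {}
  D4: {B, D}
  D5: {D}
  D6: {B, D}
  D7: {A, B, D}
No single site covers all 4 demand points.
But {D2, D4} covers everything, so the minimum is 2.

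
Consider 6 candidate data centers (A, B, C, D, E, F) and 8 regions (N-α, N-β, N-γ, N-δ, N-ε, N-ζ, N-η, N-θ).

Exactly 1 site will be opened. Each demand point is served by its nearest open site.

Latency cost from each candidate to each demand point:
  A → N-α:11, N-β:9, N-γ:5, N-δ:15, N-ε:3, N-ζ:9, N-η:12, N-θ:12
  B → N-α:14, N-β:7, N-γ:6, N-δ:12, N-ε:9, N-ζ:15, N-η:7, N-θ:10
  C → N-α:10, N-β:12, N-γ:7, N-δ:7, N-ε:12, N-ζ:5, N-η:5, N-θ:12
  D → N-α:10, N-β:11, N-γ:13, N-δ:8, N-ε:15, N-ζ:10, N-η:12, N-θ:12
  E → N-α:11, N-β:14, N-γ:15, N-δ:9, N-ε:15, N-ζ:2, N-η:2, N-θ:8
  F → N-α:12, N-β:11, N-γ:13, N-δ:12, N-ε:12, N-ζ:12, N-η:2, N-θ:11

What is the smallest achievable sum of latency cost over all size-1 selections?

Open {C}.
  N-α→C 10, N-β→C 12, N-γ→C 7, N-δ→C 7, N-ε→C 12, N-ζ→C 5, N-η→C 5, N-θ→C 12  ⇒ total 70.
Compare {A}: total 76.
Compare {E}: total 76.
No size-1 selection does better; minimum is 70.

70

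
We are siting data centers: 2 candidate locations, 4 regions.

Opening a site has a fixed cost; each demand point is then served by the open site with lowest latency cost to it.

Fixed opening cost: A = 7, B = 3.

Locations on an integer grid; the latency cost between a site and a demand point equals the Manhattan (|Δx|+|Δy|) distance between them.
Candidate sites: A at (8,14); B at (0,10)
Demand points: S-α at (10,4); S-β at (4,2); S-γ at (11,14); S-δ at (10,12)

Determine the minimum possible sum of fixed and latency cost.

Open {A, B}: assign each demand point to its cheapest open site.
  S-α→A 12, S-β→B 12, S-γ→A 3, S-δ→A 4
  latency cost 31, fixed 10 → total 41.
Compare {A}: latency cost 35 + fixed 7 = 42.
Compare {B}: latency cost 55 + fixed 3 = 58.

41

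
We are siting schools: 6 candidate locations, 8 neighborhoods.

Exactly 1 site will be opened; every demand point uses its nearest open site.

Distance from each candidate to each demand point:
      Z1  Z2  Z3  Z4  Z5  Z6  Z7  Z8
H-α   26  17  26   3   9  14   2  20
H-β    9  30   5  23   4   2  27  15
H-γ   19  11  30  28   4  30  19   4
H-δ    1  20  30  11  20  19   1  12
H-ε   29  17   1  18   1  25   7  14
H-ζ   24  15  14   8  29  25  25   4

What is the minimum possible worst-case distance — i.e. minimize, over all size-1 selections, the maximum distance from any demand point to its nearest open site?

Open {H-α}.
  Farthest demand point is Z1 at distance 26 (to H-α); all others are ≤ 26.
With {H-ε} the worst case is 29.
With {H-ζ} the worst case is 29.
No size-1 selection achieves below 26.

26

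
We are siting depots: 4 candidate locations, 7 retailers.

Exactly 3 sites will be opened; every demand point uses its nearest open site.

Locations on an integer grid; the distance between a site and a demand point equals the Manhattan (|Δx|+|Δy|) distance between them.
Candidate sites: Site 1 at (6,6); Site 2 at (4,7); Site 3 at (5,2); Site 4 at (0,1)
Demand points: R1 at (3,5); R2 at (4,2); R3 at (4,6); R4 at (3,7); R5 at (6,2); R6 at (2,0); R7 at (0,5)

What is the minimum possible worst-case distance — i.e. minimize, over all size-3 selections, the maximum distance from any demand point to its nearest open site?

Open {Site 1, Site 3, Site 4}.
  Farthest demand point is R1 at distance 4 (to Site 1); all others are ≤ 4.
With {Site 2, Site 3, Site 4} the worst case is 4.
With {Site 1, Site 2, Site 4} the worst case is 5.
No size-3 selection achieves below 4.

4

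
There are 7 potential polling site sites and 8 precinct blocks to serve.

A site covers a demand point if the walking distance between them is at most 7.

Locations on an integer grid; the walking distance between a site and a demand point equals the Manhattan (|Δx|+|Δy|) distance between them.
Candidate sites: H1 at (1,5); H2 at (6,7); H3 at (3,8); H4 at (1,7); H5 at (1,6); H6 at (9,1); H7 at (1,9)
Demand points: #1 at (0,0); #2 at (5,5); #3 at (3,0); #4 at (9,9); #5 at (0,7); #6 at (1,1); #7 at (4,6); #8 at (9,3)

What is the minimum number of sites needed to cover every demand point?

Coverage sets (demand points within 7 of each site):
  H1: {#1, #2, #3, #5, #6, #7}
  H2: {#2, #4, #5, #7, #8}
  H3: {#2, #4, #5, #7}
  H4: {#2, #5, #6, #7}
  H5: {#1, #2, #5, #6, #7}
  H6: {#3, #8}
  H7: {#5, #7}
No single site covers all 8 demand points.
But {H1, H2} covers everything, so the minimum is 2.

2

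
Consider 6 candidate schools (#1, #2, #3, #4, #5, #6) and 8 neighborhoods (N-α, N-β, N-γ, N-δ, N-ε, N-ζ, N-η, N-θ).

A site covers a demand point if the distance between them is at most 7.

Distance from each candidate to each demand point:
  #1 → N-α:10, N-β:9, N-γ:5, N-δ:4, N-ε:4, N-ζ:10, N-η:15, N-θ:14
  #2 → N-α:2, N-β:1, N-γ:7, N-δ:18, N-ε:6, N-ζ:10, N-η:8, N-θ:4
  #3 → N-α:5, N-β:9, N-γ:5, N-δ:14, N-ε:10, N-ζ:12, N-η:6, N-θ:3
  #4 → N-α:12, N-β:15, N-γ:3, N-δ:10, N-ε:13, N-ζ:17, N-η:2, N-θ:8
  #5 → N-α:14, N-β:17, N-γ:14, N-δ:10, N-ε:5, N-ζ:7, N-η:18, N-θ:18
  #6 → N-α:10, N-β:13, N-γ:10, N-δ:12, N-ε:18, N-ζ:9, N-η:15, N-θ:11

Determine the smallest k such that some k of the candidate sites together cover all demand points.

Coverage sets (demand points within 7 of each site):
  #1: {N-γ, N-δ, N-ε}
  #2: {N-α, N-β, N-γ, N-ε, N-θ}
  #3: {N-α, N-γ, N-η, N-θ}
  #4: {N-γ, N-η}
  #5: {N-ε, N-ζ}
  #6: {}
No 3 sites suffice: every size-3 union leaves at least one demand point uncovered.
But {#1, #2, #3, #5} covers everything, so the minimum is 4.

4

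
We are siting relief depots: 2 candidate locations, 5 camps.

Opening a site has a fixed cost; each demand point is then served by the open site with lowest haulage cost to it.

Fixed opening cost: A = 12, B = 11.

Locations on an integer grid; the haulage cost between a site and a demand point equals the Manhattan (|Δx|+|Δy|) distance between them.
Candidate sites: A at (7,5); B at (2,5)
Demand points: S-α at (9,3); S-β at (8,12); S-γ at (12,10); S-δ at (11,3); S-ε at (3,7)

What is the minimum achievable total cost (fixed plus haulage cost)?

Open {A}: assign each demand point to its cheapest open site.
  S-α→A 4, S-β→A 8, S-γ→A 10, S-δ→A 6, S-ε→A 6
  haulage cost 34, fixed 12 → total 46.
Compare {A, B}: haulage cost 31 + fixed 23 = 54.
Compare {B}: haulage cost 51 + fixed 11 = 62.

46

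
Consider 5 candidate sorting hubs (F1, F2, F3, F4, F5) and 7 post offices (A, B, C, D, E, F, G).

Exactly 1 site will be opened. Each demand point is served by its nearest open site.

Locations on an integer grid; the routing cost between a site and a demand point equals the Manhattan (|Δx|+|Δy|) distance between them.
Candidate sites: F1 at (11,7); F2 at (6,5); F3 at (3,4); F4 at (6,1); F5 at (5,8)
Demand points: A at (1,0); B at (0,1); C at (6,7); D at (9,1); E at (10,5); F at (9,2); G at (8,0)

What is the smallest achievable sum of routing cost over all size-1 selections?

36

Open {F4}.
  A→F4 6, B→F4 6, C→F4 6, D→F4 3, E→F4 8, F→F4 4, G→F4 3  ⇒ total 36.
Compare {F2}: total 46.
Compare {F3}: total 52.
No size-1 selection does better; minimum is 36.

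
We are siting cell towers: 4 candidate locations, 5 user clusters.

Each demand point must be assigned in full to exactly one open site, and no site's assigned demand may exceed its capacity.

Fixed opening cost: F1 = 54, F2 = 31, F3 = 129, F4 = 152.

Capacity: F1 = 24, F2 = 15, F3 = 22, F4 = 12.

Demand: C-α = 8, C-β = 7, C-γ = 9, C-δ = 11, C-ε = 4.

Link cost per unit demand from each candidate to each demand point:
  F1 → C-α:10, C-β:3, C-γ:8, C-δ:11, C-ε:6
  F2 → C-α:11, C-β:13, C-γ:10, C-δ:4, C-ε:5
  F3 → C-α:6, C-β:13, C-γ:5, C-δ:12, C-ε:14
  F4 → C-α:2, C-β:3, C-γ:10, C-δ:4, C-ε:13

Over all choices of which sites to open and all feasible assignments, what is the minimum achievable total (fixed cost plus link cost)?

322

Open {F1, F2}; cheapest assignment that respects the capacities:
  F1 (cap 24, load 24): C-α, C-β, C-γ — cost 8×10 + 7×3 + 9×8 = 173
  F2 (cap 15, load 15): C-δ, C-ε — cost 11×4 + 4×5 = 64
  Shipping 237, fixed 85 → total 322.
  Any other capacity-feasible assignment to {F1, F2} ships for at least 237.
Compare {F1, F2, F3}: its best feasible assignment gives total 392.
Compare {F1, F2, F4}: its best feasible assignment gives total 410.
Every other set of open sites that can feasibly serve all demand totals ≥ 392 even under its best assignment. Minimum: 322.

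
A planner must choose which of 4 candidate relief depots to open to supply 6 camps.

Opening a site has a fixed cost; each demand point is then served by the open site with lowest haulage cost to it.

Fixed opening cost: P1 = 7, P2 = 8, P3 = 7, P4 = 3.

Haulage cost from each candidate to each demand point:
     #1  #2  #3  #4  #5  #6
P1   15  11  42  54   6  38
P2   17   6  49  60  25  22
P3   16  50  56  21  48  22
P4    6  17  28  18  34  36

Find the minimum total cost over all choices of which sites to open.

104

Open {P1, P2, P4}: assign each demand point to its cheapest open site.
  #1→P4 6, #2→P2 6, #3→P4 28, #4→P4 18, #5→P1 6, #6→P2 22
  haulage cost 86, fixed 18 → total 104.
Compare {P1, P3, P4}: haulage cost 91 + fixed 17 = 108.
Compare {P1, P2, P3, P4}: haulage cost 86 + fixed 25 = 111.
Compare {P1, P4}: haulage cost 105 + fixed 10 = 115.
All other subsets cost ≥ 108. Minimum total cost: 104.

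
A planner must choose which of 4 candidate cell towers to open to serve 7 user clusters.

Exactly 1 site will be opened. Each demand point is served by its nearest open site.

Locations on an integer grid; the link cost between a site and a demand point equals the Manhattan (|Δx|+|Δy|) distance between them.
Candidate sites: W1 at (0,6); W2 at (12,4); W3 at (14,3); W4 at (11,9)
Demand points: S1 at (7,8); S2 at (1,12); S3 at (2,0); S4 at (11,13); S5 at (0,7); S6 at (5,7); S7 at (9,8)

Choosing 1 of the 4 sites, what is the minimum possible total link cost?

60

Open {W1}.
  S1→W1 9, S2→W1 7, S3→W1 8, S4→W1 18, S5→W1 1, S6→W1 6, S7→W1 11  ⇒ total 60.
Compare {W4}: total 64.
Compare {W2}: total 84.
No size-1 selection does better; minimum is 60.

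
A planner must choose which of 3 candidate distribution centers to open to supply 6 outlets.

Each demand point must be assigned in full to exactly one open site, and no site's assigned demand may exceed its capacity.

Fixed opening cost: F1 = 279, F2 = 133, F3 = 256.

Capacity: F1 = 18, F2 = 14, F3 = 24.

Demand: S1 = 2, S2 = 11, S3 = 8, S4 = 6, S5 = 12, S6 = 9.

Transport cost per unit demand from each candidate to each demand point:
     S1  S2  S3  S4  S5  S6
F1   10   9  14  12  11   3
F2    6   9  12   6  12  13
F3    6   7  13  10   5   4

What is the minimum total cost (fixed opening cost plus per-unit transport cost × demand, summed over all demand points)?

Open {F1, F2, F3}; cheapest assignment that respects the capacities:
  F1 (cap 18, load 11): S1, S6 — cost 2×10 + 9×3 = 47
  F2 (cap 14, load 14): S3, S4 — cost 8×12 + 6×6 = 132
  F3 (cap 24, load 23): S2, S5 — cost 11×7 + 12×5 = 137
  Shipping 316, fixed 668 → total 984.
  Any other capacity-feasible assignment to {F1, F2, F3} ships for at least 316.
Total demand is 48 and no other set of sites has combined capacity ≥ 48, so {F1, F2, F3} is the only feasible choice of open sites. Minimum: 984.

984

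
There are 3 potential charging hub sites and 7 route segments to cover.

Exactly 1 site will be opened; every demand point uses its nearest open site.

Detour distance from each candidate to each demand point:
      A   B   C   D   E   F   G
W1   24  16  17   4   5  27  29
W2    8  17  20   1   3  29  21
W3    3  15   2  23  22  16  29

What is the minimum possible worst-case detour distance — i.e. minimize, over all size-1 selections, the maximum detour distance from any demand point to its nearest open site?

29

Open {W1}.
  Farthest demand point is G at detour distance 29 (to W1); all others are ≤ 29.
With {W2} the worst case is 29.
With {W3} the worst case is 29.
No size-1 selection achieves below 29.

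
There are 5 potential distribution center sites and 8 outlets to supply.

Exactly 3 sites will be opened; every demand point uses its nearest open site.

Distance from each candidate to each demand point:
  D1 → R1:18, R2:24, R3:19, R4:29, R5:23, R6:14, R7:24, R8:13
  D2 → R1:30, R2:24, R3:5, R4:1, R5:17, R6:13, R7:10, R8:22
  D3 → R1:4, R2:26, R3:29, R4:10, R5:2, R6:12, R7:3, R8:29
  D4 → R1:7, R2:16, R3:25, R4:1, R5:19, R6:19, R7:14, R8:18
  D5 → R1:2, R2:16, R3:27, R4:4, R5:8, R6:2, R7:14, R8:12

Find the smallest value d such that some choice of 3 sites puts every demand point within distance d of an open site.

Open {D1, D2, D5}.
  Farthest demand point is R2 at distance 16 (to D5); all others are ≤ 16.
With {D2, D3, D5} the worst case is 16.
With {D2, D4, D5} the worst case is 16.
No size-3 selection achieves below 16.

16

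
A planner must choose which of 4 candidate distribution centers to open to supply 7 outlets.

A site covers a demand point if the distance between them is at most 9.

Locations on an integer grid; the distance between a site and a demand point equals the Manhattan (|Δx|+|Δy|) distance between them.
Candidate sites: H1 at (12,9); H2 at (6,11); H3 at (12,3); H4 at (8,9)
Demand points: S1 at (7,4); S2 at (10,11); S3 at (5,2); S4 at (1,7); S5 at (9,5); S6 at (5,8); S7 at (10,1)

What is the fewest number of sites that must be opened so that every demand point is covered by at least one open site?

Coverage sets (demand points within 9 of each site):
  H1: {S2, S5, S6}
  H2: {S1, S2, S4, S5, S6}
  H3: {S1, S3, S5, S7}
  H4: {S1, S2, S4, S5, S6}
No single site covers all 7 demand points.
But {H2, H3} covers everything, so the minimum is 2.

2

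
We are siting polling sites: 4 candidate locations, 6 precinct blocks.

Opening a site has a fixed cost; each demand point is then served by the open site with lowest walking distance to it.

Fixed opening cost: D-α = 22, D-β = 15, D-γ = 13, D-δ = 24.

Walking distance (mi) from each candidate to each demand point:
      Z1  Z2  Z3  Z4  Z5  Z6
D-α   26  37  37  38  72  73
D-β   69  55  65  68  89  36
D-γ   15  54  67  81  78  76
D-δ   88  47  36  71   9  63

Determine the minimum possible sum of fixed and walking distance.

Open {D-α, D-β, D-δ}: assign each demand point to its cheapest open site.
  Z1→D-α 26, Z2→D-α 37, Z3→D-δ 36, Z4→D-α 38, Z5→D-δ 9, Z6→D-β 36
  walking distance 182, fixed 61 → total 243.
Compare {D-α, D-β, D-γ, D-δ}: walking distance 171 + fixed 74 = 245.
Compare {D-α, D-δ}: walking distance 209 + fixed 46 = 255.
Compare {D-α, D-γ, D-δ}: walking distance 198 + fixed 59 = 257.
All other subsets cost ≥ 245. Minimum total cost: 243.

243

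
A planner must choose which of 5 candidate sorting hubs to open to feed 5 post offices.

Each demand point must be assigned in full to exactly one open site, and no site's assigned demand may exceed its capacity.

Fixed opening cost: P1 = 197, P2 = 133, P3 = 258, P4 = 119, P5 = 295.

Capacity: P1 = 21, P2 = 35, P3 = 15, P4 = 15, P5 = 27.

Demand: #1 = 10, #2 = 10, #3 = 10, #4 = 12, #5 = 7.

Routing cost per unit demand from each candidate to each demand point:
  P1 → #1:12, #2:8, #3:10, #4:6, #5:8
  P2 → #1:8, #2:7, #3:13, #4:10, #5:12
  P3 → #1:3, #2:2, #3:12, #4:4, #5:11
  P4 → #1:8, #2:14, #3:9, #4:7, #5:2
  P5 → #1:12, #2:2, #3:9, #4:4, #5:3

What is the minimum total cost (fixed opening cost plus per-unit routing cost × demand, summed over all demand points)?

Open {P1, P2}; cheapest assignment that respects the capacities:
  P1 (cap 21, load 19): #4, #5 — cost 12×6 + 7×8 = 128
  P2 (cap 35, load 30): #1, #2, #3 — cost 10×8 + 10×7 + 10×13 = 280
  Shipping 408, fixed 330 → total 738.
  Any other capacity-feasible assignment to {P1, P2} ships for at least 408.
Compare {P2, P5}: its best feasible assignment gives total 759.
Compare {P1, P2, P4}: its best feasible assignment gives total 815.
Every other set of open sites that can feasibly serve all demand totals ≥ 759 even under its best assignment. Minimum: 738.

738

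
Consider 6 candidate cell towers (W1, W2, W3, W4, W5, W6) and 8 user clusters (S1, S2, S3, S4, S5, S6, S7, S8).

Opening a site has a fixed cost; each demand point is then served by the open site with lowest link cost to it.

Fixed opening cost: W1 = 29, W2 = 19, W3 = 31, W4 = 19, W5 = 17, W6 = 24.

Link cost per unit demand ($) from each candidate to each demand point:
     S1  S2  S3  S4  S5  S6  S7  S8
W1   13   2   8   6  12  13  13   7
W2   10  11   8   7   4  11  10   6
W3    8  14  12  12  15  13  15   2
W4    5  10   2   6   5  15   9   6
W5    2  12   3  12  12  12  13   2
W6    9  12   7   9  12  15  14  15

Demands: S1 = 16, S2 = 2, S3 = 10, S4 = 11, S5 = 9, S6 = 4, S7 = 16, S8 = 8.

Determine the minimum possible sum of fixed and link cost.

Open {W4, W5}: assign each demand point to its cheapest open site.
  S1→W5 16×2=32, S2→W4 2×10=20, S3→W4 10×2=20, S4→W4 11×6=66, S5→W4 9×5=45, S6→W5 4×12=48, S7→W4 16×9=144, S8→W5 8×2=16
  link cost 391, fixed 36 → total 427.
Compare {W2, W4, W5}: link cost 378 + fixed 55 = 433.
Compare {W1, W4, W5}: link cost 375 + fixed 65 = 440.
Compare {W1, W2, W4, W5}: link cost 362 + fixed 84 = 446.
All other subsets cost ≥ 433. Minimum total cost: 427.

427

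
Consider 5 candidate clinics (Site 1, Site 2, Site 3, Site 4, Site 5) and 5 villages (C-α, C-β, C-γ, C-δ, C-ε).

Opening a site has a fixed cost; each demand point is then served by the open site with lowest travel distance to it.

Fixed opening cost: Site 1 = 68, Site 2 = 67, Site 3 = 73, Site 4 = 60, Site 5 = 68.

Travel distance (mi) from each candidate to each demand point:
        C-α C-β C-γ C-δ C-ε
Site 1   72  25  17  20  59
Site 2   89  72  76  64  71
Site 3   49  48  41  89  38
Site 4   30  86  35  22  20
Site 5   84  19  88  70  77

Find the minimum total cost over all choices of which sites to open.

Open {Site 1, Site 4}: assign each demand point to its cheapest open site.
  C-α→Site 4 30, C-β→Site 1 25, C-γ→Site 1 17, C-δ→Site 1 20, C-ε→Site 4 20
  travel distance 112, fixed 128 → total 240.
Compare {Site 4}: travel distance 193 + fixed 60 = 253.
Compare {Site 4, Site 5}: travel distance 126 + fixed 128 = 254.
Compare {Site 1}: travel distance 193 + fixed 68 = 261.
All other subsets cost ≥ 253. Minimum total cost: 240.

240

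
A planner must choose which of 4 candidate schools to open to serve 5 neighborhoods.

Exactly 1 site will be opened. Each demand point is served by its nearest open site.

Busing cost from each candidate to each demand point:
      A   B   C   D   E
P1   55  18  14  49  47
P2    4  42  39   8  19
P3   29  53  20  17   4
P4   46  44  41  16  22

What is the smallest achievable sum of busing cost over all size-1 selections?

Open {P2}.
  A→P2 4, B→P2 42, C→P2 39, D→P2 8, E→P2 19  ⇒ total 112.
Compare {P3}: total 123.
Compare {P4}: total 169.
No size-1 selection does better; minimum is 112.

112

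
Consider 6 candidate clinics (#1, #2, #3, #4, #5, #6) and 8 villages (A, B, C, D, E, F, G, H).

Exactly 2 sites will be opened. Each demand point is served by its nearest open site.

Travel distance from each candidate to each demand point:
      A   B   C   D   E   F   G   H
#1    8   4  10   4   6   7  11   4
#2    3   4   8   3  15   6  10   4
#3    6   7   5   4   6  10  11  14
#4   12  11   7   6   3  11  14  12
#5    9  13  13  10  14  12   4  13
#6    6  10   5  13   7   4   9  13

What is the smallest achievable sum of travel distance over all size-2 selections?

Open {#2, #6}.
  A→#2 3, B→#2 4, C→#6 5, D→#2 3, E→#6 7, F→#6 4, G→#6 9, H→#2 4  ⇒ total 39.
Compare {#2, #4}: total 40.
Compare {#2, #3}: total 41.
No size-2 selection does better; minimum is 39.

39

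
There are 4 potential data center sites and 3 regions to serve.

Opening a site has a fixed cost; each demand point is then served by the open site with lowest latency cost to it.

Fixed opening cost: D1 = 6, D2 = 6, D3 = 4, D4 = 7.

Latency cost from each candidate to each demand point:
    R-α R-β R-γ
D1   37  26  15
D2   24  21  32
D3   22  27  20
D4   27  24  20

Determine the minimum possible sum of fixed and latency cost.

72

Open {D1, D2}: assign each demand point to its cheapest open site.
  R-α→D2 24, R-β→D2 21, R-γ→D1 15
  latency cost 60, fixed 12 → total 72.
Compare {D3}: latency cost 69 + fixed 4 = 73.
Compare {D1, D3}: latency cost 63 + fixed 10 = 73.
Compare {D2, D3}: latency cost 63 + fixed 10 = 73.
All other subsets cost ≥ 73. Minimum total cost: 72.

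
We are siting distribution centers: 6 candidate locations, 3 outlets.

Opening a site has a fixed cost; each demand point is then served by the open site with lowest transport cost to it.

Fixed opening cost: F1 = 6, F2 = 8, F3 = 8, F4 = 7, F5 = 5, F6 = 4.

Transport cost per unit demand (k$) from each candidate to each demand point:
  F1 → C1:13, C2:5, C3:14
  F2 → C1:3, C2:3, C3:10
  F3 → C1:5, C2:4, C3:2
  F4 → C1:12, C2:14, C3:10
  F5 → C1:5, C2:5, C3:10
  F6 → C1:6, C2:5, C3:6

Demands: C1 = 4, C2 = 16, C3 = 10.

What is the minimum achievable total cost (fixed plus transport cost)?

Open {F2, F3}: assign each demand point to its cheapest open site.
  C1→F2 4×3=12, C2→F2 16×3=48, C3→F3 10×2=20
  transport cost 80, fixed 16 → total 96.
Compare {F2, F3, F6}: transport cost 80 + fixed 20 = 100.
Compare {F2, F3, F5}: transport cost 80 + fixed 21 = 101.
Compare {F1, F2, F3}: transport cost 80 + fixed 22 = 102.
All other subsets cost ≥ 100. Minimum total cost: 96.

96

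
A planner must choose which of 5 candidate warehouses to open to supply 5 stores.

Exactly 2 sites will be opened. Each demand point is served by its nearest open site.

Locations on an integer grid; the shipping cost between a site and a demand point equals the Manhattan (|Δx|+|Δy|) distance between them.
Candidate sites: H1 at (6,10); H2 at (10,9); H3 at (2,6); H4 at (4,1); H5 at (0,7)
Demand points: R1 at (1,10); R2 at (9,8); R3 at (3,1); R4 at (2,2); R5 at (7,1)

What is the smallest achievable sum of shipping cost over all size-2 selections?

Open {H1, H4}.
  R1→H1 5, R2→H1 5, R3→H4 1, R4→H4 3, R5→H4 3  ⇒ total 17.
Compare {H2, H4}: total 19.
Compare {H3, H4}: total 21.
No size-2 selection does better; minimum is 17.

17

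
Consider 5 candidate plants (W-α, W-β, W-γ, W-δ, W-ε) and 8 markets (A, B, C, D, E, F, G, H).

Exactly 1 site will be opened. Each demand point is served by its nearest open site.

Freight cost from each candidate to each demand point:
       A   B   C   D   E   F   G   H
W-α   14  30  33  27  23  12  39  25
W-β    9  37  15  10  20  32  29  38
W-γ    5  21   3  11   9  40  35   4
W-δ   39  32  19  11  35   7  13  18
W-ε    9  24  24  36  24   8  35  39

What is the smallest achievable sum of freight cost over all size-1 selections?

128

Open {W-γ}.
  A→W-γ 5, B→W-γ 21, C→W-γ 3, D→W-γ 11, E→W-γ 9, F→W-γ 40, G→W-γ 35, H→W-γ 4  ⇒ total 128.
Compare {W-δ}: total 174.
Compare {W-β}: total 190.
No size-1 selection does better; minimum is 128.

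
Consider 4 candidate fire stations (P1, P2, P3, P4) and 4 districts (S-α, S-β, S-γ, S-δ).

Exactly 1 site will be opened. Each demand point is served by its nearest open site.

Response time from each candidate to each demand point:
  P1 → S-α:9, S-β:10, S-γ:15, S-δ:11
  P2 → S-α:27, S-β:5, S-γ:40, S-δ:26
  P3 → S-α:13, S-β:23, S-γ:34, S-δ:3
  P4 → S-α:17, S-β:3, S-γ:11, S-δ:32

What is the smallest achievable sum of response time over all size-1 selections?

45

Open {P1}.
  S-α→P1 9, S-β→P1 10, S-γ→P1 15, S-δ→P1 11  ⇒ total 45.
Compare {P4}: total 63.
Compare {P3}: total 73.
No size-1 selection does better; minimum is 45.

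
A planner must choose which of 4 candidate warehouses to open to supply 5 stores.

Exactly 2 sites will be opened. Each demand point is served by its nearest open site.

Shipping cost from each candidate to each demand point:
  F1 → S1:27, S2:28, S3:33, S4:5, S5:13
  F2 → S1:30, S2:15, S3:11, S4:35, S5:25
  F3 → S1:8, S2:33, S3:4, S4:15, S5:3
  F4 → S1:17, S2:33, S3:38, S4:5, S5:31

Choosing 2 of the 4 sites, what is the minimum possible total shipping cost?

Open {F2, F3}.
  S1→F3 8, S2→F2 15, S3→F3 4, S4→F3 15, S5→F3 3  ⇒ total 45.
Compare {F1, F3}: total 48.
Compare {F3, F4}: total 53.
No size-2 selection does better; minimum is 45.

45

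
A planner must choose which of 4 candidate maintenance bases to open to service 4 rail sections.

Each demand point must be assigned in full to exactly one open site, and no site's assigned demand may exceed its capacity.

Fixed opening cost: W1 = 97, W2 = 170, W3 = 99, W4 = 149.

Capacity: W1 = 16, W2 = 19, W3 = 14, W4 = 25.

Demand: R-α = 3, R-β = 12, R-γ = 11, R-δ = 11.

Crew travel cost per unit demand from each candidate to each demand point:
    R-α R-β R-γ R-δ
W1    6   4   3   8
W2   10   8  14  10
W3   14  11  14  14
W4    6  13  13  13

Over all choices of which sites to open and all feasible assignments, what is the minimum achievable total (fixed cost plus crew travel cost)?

Open {W1, W4}; cheapest assignment that respects the capacities:
  W1 (cap 16, load 14): R-α, R-γ — cost 3×6 + 11×3 = 51
  W4 (cap 25, load 23): R-β, R-δ — cost 12×13 + 11×13 = 299
  Shipping 350, fixed 246 → total 596.
  Any other capacity-feasible assignment to {W1, W4} ships for at least 350.
Compare {W1, W2, W3}: its best feasible assignment gives total 659.
Compare {W1, W3, W4}: its best feasible assignment gives total 671.
Every other set of open sites that can feasibly serve all demand totals ≥ 659 even under its best assignment. Minimum: 596.

596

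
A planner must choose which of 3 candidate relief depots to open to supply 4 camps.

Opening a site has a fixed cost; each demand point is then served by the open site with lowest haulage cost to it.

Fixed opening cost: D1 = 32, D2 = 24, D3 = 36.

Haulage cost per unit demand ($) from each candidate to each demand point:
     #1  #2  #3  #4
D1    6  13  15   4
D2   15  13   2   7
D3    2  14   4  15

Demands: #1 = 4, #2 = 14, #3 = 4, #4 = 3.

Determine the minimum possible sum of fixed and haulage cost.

279

Open {D2, D3}: assign each demand point to its cheapest open site.
  #1→D3 4×2=8, #2→D2 14×13=182, #3→D2 4×2=8, #4→D2 3×7=21
  haulage cost 219, fixed 60 → total 279.
Compare {D1, D2}: haulage cost 226 + fixed 56 = 282.
Compare {D1, D3}: haulage cost 218 + fixed 68 = 286.
Compare {D2}: haulage cost 271 + fixed 24 = 295.
All other subsets cost ≥ 282. Minimum total cost: 279.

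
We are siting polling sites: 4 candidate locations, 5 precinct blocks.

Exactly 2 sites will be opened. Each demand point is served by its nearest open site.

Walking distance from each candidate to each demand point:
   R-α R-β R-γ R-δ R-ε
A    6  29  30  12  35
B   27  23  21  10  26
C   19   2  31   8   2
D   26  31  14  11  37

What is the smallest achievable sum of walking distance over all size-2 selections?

45

Open {C, D}.
  R-α→C 19, R-β→C 2, R-γ→D 14, R-δ→C 8, R-ε→C 2  ⇒ total 45.
Compare {A, C}: total 48.
Compare {B, C}: total 52.
No size-2 selection does better; minimum is 45.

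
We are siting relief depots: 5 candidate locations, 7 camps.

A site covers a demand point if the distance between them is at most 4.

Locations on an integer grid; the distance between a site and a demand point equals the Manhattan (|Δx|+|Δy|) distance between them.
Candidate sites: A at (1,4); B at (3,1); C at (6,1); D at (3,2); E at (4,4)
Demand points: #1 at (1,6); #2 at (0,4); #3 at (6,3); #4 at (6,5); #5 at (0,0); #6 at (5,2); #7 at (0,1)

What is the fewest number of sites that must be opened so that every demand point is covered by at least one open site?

Coverage sets (demand points within 4 of each site):
  A: {#1, #2, #7}
  B: {#5, #6, #7}
  C: {#3, #4, #6}
  D: {#3, #6, #7}
  E: {#2, #3, #4, #6}
No 2 sites suffice: every size-2 union leaves at least one demand point uncovered.
But {A, B, C} covers everything, so the minimum is 3.

3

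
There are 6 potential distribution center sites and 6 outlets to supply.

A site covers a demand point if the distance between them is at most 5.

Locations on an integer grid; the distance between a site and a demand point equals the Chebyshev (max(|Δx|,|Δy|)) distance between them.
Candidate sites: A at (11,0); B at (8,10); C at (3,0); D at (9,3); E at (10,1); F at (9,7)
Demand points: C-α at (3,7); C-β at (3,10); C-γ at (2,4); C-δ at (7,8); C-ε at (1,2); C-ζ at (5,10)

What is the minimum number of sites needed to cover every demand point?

2

Coverage sets (demand points within 5 of each site):
  A: {}
  B: {C-α, C-β, C-δ, C-ζ}
  C: {C-γ, C-ε}
  D: {C-δ}
  E: {}
  F: {C-δ, C-ζ}
No single site covers all 6 demand points.
But {B, C} covers everything, so the minimum is 2.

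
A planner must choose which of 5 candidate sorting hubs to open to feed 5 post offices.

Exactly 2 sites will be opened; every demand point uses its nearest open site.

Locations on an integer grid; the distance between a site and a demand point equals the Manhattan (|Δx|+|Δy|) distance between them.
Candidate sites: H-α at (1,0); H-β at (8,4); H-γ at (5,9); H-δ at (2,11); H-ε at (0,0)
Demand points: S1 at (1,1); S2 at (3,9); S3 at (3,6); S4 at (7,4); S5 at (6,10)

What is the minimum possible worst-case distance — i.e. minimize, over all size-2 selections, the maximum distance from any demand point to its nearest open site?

Open {H-α, H-γ}.
  Farthest demand point is S4 at distance 7 (to H-γ); all others are ≤ 7.
With {H-γ, H-ε} the worst case is 7.
With {H-α, H-β} the worst case is 10.
No size-2 selection achieves below 7.

7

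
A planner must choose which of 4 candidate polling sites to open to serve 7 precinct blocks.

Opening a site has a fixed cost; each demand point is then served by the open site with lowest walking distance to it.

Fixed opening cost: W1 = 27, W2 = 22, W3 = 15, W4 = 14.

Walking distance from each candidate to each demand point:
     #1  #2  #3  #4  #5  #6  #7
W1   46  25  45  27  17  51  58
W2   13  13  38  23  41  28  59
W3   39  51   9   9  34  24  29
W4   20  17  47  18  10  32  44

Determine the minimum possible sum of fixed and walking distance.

147

Open {W3, W4}: assign each demand point to its cheapest open site.
  #1→W4 20, #2→W4 17, #3→W3 9, #4→W3 9, #5→W4 10, #6→W3 24, #7→W3 29
  walking distance 118, fixed 29 → total 147.
Compare {W2, W3, W4}: walking distance 107 + fixed 51 = 158.
Compare {W2, W3}: walking distance 131 + fixed 37 = 168.
Compare {W1, W3, W4}: walking distance 118 + fixed 56 = 174.
All other subsets cost ≥ 158. Minimum total cost: 147.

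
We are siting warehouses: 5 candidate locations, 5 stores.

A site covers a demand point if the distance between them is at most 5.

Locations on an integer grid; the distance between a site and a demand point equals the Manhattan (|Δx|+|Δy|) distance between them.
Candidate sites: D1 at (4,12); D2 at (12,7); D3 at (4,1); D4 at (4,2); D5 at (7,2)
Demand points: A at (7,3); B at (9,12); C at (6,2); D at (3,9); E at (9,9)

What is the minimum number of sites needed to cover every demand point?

3

Coverage sets (demand points within 5 of each site):
  D1: {B, D}
  D2: {E}
  D3: {A, C}
  D4: {A, C}
  D5: {A, C}
No 2 sites suffice: every size-2 union leaves at least one demand point uncovered.
But {D1, D2, D3} covers everything, so the minimum is 3.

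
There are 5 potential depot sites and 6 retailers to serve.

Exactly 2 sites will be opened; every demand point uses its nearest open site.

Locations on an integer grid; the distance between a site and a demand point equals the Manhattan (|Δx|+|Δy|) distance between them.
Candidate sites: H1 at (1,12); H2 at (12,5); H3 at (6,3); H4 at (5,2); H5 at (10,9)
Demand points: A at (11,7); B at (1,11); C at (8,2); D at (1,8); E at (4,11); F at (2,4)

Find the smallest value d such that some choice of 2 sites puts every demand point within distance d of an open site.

9

Open {H1, H2}.
  Farthest demand point is F at distance 9 (to H1); all others are ≤ 9.
With {H1, H3} the worst case is 9.
With {H1, H5} the worst case is 9.
No size-2 selection achieves below 9.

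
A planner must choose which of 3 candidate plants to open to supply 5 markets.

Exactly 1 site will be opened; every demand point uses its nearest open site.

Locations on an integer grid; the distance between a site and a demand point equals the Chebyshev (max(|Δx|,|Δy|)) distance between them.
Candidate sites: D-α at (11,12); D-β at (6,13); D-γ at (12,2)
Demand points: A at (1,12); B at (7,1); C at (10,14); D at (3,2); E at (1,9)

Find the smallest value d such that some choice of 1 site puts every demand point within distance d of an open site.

Open {D-α}.
  Farthest demand point is B at distance 11 (to D-α); all others are ≤ 11.
With {D-β} the worst case is 12.
With {D-γ} the worst case is 12.
No size-1 selection achieves below 11.

11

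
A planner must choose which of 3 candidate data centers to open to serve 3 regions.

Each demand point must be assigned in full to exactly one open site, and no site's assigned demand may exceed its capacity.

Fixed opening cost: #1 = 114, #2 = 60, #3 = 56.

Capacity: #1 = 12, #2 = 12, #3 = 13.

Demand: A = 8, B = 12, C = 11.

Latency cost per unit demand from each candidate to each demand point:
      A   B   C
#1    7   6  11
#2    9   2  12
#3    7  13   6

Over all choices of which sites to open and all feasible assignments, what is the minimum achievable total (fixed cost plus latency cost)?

376

Open {#1, #2, #3}; cheapest assignment that respects the capacities:
  #1 (cap 12, load 8): A — cost 8×7 = 56
  #2 (cap 12, load 12): B — cost 12×2 = 24
  #3 (cap 13, load 11): C — cost 11×6 = 66
  Shipping 146, fixed 230 → total 376.
  Any other capacity-feasible assignment to {#1, #2, #3} ships for at least 146.
Total demand is 31 and no other set of sites has combined capacity ≥ 31, so {#1, #2, #3} is the only feasible choice of open sites. Minimum: 376.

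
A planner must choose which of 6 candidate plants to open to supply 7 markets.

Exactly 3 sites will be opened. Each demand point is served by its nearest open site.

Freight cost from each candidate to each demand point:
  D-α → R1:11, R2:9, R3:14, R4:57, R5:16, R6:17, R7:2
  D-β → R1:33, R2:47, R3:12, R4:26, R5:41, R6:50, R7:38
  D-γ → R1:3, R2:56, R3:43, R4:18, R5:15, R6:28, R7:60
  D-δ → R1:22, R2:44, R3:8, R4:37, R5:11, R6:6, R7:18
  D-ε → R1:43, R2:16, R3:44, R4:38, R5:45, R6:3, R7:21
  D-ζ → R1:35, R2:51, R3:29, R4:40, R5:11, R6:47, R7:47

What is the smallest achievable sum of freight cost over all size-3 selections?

Open {D-α, D-γ, D-δ}.
  R1→D-γ 3, R2→D-α 9, R3→D-δ 8, R4→D-γ 18, R5→D-δ 11, R6→D-δ 6, R7→D-α 2  ⇒ total 57.
Compare {D-α, D-γ, D-ε}: total 64.
Compare {D-α, D-β, D-δ}: total 73.
No size-3 selection does better; minimum is 57.

57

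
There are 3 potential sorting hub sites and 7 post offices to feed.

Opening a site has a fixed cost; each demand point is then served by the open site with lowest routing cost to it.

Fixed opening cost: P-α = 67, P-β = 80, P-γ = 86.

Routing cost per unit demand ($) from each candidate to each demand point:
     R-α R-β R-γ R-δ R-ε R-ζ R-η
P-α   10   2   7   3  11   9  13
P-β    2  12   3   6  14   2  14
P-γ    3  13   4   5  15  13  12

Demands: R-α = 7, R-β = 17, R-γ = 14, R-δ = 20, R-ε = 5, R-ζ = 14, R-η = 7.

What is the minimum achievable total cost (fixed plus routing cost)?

Open {P-α, P-β}: assign each demand point to its cheapest open site.
  R-α→P-β 7×2=14, R-β→P-α 17×2=34, R-γ→P-β 14×3=42, R-δ→P-α 20×3=60, R-ε→P-α 5×11=55, R-ζ→P-β 14×2=28, R-η→P-α 7×13=91
  routing cost 324, fixed 147 → total 471.
Compare {P-α, P-β, P-γ}: routing cost 317 + fixed 233 = 550.
Compare {P-α, P-γ}: routing cost 436 + fixed 153 = 589.
Compare {P-α}: routing cost 534 + fixed 67 = 601.
All other subsets cost ≥ 550. Minimum total cost: 471.

471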